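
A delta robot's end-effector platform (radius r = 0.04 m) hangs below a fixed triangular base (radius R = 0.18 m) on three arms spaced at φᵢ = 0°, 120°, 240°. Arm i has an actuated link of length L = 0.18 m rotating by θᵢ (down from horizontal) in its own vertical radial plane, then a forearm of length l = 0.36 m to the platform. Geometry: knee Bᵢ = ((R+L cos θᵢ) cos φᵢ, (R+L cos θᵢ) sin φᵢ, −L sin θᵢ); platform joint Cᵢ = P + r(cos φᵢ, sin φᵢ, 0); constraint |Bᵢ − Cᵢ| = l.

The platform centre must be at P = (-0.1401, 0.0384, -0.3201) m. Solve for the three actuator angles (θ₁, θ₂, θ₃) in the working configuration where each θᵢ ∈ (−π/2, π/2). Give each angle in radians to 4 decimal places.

φ1=0.0° → target in arm frame (-0.1401, 0.0384)
  A cos θ + B sin θ = C:  0.2801·cos θ + -0.3201·sin θ = -0.2367
  √(A²+B²)=0.4253;  θ1 = -0.8519+2.1608 ≈ 1.3089
rotate P by −φ2: (0.1033, 0.1021, -0.3201)
  A cos θ + B sin θ = C:  0.0367·cos θ + -0.3201·sin θ = -0.0473
  γ=atan2(-0.3201,0.0367)=-1.4567;  ψ=arccos(-0.1469)=1.7182;  θ2=γ+ψ≈0.2616
φ3=240.0° → target in arm frame (0.0368, -0.1405)
  e−x'=0.1032;  (l²−L²−(e−x')²−y'²−z²)/2L = -0.0991
  √(A²+B²)=0.3363;  θ3 = -1.2589+1.8698 ≈ 0.6109

θ₁ = 1.3089, θ₂ = 0.2616, θ₃ = 0.6109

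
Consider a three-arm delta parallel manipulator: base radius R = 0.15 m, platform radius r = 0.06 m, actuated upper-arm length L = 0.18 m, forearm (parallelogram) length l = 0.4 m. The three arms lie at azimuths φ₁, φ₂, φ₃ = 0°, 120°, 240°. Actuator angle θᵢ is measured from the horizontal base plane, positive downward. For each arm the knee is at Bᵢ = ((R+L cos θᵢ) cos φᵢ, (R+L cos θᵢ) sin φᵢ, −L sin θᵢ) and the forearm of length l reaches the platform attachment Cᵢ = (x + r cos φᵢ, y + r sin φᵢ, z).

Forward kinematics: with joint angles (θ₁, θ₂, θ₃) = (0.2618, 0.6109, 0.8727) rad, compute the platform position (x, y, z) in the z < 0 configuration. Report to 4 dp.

(0.0918, 0.0478, -0.4045)

arm 1 at φ=0.0°: ρ1 = 0.2639;  centre 1 = (0.2639, 0.0000, -0.0466)
φ2=120.0°: virtual centre (-0.1187, 0.2056, -0.1032), radius l
φ3=240.0°: virtual centre (-0.1028, -0.1781, -0.1379), radius l
|centre ₂|²−|centre ₁|² = -0.0048;  |centre ₃|²−|centre ₁|² = -0.0105
[-0.7652 0.4113 -0.1133]·P = -0.0048;  [-0.7334 -0.3563 -0.1826]·P = -0.0105
det = 0.5742;  x = 0.0104+-0.2011z,  y = 0.0079+-0.0986z
quadratic in z: (1.0502)z²+(0.1935)z+(-0.0935)=0, √Δ=0.6561 → z ∈ {-0.4045, 0.2202}; z = -0.4045 (taking z<0)
x = 0.0918, y = 0.0478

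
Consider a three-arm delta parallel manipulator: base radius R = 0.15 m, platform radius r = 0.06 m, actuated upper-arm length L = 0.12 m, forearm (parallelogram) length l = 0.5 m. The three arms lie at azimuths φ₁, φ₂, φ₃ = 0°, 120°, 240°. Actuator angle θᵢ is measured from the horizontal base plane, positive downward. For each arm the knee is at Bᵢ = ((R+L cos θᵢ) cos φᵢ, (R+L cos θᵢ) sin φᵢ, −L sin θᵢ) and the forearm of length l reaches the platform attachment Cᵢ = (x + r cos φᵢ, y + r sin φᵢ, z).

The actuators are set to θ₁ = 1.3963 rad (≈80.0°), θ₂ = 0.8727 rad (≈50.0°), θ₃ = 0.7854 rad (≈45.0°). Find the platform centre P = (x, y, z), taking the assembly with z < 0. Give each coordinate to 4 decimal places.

(-0.1131, -0.0144, -0.5650)

S1 = (0.1108·cos0.0°, 0.1108·sin0.0°, -0.1182) = (0.1108, 0.0000, -0.1182)
arm 2 at φ=120.0°: e+L cos θ2 = 0.1671;  S2 = (-0.0836, 0.1447, -0.0919)
arm 3 at φ=240.0°: e+L cos θ3 = 0.1749;  S3 = (-0.0874, -0.1514, -0.0849)
subtract pairs → two planes through P
[-0.3888 0.2895 0.0525]·P = 0.0101;  [-0.3965 -0.3029 0.0666]·P = 0.0115
det = 0.2325;  x = -0.0275+0.1513z,  y = -0.0020+0.0219z
quadratic in z: (1.0234)z²+(0.1944)z+(-0.2169)=0, √Δ=0.9621 → z ∈ {-0.5650, 0.3751}; z = -0.5650 (taking z<0)
x = -0.1131, y = -0.0144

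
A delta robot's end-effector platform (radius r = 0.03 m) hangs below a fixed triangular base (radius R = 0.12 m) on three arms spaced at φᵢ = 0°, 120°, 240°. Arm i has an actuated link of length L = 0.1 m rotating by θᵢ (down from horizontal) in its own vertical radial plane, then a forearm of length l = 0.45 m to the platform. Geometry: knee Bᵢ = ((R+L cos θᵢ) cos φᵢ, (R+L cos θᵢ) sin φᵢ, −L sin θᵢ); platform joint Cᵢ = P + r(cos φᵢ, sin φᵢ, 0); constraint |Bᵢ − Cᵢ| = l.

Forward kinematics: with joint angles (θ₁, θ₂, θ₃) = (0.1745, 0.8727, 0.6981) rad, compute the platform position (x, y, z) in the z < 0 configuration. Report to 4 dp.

(0.1004, -0.0265, -0.4579)

S1 = (0.1885·cos0.0°, 0.1885·sin0.0°, -0.0174) = (0.1885, 0.0000, -0.0174)
S2 = (0.1543·cos120.0°, 0.1543·sin120.0°, -0.0766) = (-0.0771, 0.1336, -0.0766)
φ3=240.0°: virtual centre (-0.0833, -0.1443, -0.0643), radius l
|S₂|²−|S₁|² = -0.0062;  |S₃|²−|S₁|² = -0.0039
linear system: -0.5312x+0.2672y = -0.0062−-0.1185z; -0.5436x+-0.2886y = -0.0039−-0.0938z
Cramer: x(z) = 0.0095-0.1985z;  y(z) = -0.0042+0.0488z
into |P−S₁|² = l²: 1.0418z² + 0.1054z + -0.1701 = 0;  Δ = 0.7201;  z = -0.4579 or 0.3567 → z<0 root = -0.4579
x = 0.1004, y = -0.0265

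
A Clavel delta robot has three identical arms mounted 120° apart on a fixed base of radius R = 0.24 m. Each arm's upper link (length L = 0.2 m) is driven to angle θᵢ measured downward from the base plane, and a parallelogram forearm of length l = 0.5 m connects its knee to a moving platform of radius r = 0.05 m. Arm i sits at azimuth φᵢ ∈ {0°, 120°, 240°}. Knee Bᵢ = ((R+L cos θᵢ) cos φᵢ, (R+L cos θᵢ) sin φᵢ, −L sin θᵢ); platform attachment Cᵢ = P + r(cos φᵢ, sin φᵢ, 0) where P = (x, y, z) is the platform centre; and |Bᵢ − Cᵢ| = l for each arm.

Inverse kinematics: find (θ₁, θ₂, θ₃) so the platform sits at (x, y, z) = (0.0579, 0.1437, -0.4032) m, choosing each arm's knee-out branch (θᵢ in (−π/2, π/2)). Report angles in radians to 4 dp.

rotate P by −φ1: (0.0579, 0.1437, -0.4032)
  A cos θ + B sin θ = C:  0.1321·cos θ + -0.4032·sin θ = 0.0233
  √(A²+B²)=0.4243;  θ1 = -1.2542+1.5158 ≈ 0.2616
arm 2 (φ=120.0°): x'=0.0955, y'=-0.1220
  e−x'=0.0945;  (l²−L²−(e−x')²−y'²−z²)/2L = 0.0590
  θ2 = atan2(B,A) + arccos(C/0.4141) = 0.0872
rotate P by −φ3: (-0.1534, -0.0217, -0.4032)
  A cos θ + B sin θ = C:  0.3434·cos θ + -0.4032·sin θ = -0.1774
  θ3 = atan2(B,A) + arccos(C/0.5296) = 1.0470

θ₁ = 0.2616, θ₂ = 0.0872, θ₃ = 1.0470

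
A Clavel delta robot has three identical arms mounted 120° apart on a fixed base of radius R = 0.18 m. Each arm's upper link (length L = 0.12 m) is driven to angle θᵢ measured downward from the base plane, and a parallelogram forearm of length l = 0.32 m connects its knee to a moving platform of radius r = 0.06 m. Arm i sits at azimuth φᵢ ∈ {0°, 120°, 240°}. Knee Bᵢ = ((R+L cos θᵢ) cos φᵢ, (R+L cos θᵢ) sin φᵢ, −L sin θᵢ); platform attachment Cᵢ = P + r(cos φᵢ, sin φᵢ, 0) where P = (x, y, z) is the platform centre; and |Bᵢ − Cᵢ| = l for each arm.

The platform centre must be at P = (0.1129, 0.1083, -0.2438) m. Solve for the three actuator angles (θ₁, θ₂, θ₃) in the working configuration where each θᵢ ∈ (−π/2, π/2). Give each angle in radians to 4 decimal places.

θ₁ = -0.2617, θ₂ = 0.3488, θ₃ = 1.3964

φ1=0.0° → target in arm frame (0.1129, 0.1083)
  A=0.0071, B=-0.2438, C=(l²−L²−A²−y'²−z²)/(2L)=0.0699
  γ=atan2(-0.2438,0.0071)=-1.5417;  ψ=arccos(0.2867)=1.2800;  θ1=γ+ψ≈-0.2617
rotate P by −φ2: (0.0373, -0.1519, -0.2438)
  e−x'=0.0827;  (l²−L²−(e−x')²−y'²−z²)/2L = -0.0056
  γ=atan2(-0.2438,0.0827)=-1.2439;  ψ=arccos(-0.0219)=1.5927;  θ2=γ+ψ≈0.3488
rotate P by −φ3: (-0.1502, 0.0436, -0.2438)
  A cos θ + B sin θ = C:  0.2702·cos θ + -0.2438·sin θ = -0.1932
  θ3 = atan2(B,A) + arccos(C/0.3640) = 1.3964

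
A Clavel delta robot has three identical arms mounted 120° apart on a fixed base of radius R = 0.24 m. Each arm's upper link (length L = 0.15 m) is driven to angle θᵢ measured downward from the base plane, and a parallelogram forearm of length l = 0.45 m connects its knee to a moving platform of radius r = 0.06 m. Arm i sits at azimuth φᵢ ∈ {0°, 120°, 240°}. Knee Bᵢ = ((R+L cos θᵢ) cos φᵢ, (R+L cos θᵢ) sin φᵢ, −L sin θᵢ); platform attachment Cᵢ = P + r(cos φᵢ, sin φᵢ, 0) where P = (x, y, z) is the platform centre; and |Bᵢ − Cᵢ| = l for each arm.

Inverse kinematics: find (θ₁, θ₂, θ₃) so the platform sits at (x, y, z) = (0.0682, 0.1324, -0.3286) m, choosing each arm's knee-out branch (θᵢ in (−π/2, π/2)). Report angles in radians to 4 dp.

θ₁ = -0.0871, θ₂ = -0.1740, θ₃ = 1.0476

φ1=0.0° → target in arm frame (0.0682, 0.1324)
  e−x'=0.1118;  (l²−L²−(e−x')²−y'²−z²)/2L = 0.1400
  θ1 = atan2(B,A) + arccos(C/0.3471) = -0.0871
rotate P by −φ2: (0.0806, -0.1253, -0.3286)
  A=0.0994, B=-0.3286, C=(l²−L²−A²−y'²−z²)/(2L)=0.1548
  γ=atan2(-0.3286,0.0994)=-1.2769;  ψ=arccos(0.4509)=1.1030;  θ2=γ+ψ≈-0.1740
φ3=240.0° → target in arm frame (-0.1488, -0.0071)
  A cos θ + B sin θ = C:  0.3288·cos θ + -0.3286·sin θ = -0.1204
  √(A²+B²)=0.4648;  θ3 = -0.7852+1.8328 ≈ 1.0476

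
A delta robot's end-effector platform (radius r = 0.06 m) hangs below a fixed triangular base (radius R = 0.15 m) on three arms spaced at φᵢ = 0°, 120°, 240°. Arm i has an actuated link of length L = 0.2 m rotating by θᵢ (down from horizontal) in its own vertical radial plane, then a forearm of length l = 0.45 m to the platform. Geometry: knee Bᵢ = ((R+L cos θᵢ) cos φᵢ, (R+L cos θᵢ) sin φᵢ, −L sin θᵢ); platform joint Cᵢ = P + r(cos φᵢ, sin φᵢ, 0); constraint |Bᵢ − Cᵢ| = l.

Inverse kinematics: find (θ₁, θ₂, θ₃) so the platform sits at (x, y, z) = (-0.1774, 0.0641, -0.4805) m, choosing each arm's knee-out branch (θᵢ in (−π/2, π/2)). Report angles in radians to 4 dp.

arm 1 (φ=0.0°): x'=-0.1774, y'=0.0641
  A cos θ + B sin θ = C:  0.2674·cos θ + -0.4805·sin θ = -0.3600
  θ1 = atan2(B,A) + arccos(C/0.5499) = 1.2215
arm 2 (φ=120.0°): x'=0.1442, y'=0.1216
  e−x'=-0.0542;  (l²−L²−(e−x')²−y'²−z²)/2L = -0.2153
  γ=atan2(-0.4805,-0.0542)=-1.6831;  ψ=arccos(-0.4452)=2.0321;  θ2=γ+ψ≈0.3490
rotate P by −φ3: (0.0332, -0.1857, -0.4805)
  A cos θ + B sin θ = C:  0.0568·cos θ + -0.4805·sin θ = -0.2652
  γ=atan2(-0.4805,0.0568)=-1.4531;  ψ=arccos(-0.5481)=2.1509;  θ3=γ+ψ≈0.6978

θ₁ = 1.2215, θ₂ = 0.3490, θ₃ = 0.6978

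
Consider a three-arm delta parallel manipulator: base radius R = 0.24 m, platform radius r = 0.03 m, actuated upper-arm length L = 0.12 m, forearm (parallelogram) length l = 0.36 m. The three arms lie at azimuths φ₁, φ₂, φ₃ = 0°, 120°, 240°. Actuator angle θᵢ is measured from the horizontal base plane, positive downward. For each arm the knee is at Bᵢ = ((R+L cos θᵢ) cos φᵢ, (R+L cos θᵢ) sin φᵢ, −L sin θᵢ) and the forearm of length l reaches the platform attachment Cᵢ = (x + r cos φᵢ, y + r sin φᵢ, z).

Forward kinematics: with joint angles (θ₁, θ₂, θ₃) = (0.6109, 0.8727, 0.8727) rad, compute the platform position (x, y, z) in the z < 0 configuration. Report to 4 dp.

φ1=0.0°: virtual centre (0.3083, 0.0000, -0.0688), radius l
φ2=120.0°: virtual centre (-0.1436, 0.2487, -0.0919), radius l
O3 = (0.2871·cos240.0°, 0.2871·sin240.0°, -0.0919) = (-0.1436, -0.2487, -0.0919)
eliminate P² terms by subtracting sphere 1 from 2 and 3
[-0.9037 0.4973 -0.0462]·P = -0.0089;  [-0.9037 -0.4973 -0.0462]·P = -0.0089
Cramer: x(z) = 0.0098-0.0511z;  y(z) = 0.0000+0.0000z
sphere 1 gives Az²+Bz+C=0 with A=1.0026, B=0.1682, C=-0.0358;  B²−4AC=0.1718;  roots -0.2906, 0.1228;  negative root z = -0.2906
x = 0.0247, y = 0.0000

(0.0247, 0.0000, -0.2906)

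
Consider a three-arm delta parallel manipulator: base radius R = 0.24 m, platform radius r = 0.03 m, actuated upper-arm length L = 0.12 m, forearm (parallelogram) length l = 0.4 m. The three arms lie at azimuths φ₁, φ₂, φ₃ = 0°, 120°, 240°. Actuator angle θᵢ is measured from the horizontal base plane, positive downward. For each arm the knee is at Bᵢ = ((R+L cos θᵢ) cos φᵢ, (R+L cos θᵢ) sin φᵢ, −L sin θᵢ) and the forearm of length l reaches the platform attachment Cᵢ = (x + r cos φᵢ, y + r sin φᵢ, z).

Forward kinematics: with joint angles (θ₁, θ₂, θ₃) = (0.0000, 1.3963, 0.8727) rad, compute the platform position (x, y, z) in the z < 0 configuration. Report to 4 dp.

φ1=0.0°: virtual centre (0.3300, 0.0000, 0.0000), radius l
arm 2 at φ=120.0°: (R−r)+L cos θ2 = 0.2308;  S2 = (-0.1154, 0.1999, -0.1182)
arm 3 at φ=240.0°: (R−r)+L cos θ3 = 0.2871;  S3 = (-0.1436, -0.2487, -0.0919)
subtract pairs → two planes through P
[-0.8908 0.3998 -0.2364]·P = -0.0416;  [-0.9471 -0.4973 -0.1839]·P = -0.0180
Cramer: x(z) = 0.0340-0.2325z;  y(z) = -0.0285+0.0731z
into |P−S₁|² = l²: 1.0594z² + 0.1335z + -0.0716 = 0;  Δ = 0.3210;  z = -0.3304 or 0.2044 → z<0 root = -0.3304
x = 0.1108, y = -0.0526

(0.1108, -0.0526, -0.3304)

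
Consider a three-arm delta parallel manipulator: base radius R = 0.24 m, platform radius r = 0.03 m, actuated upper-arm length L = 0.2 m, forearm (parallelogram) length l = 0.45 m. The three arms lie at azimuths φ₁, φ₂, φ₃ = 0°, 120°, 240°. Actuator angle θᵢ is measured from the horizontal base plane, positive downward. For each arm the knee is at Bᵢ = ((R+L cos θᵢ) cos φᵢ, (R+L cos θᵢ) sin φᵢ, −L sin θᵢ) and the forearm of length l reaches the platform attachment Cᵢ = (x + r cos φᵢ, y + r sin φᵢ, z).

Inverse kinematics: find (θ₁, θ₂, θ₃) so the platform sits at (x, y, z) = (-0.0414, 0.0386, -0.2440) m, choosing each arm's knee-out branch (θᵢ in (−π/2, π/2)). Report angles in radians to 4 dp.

rotate P by −φ1: (-0.0414, 0.0386, -0.2440)
  e−x'=0.2514;  (l²−L²−(e−x')²−y'²−z²)/2L = 0.0957
  √(A²+B²)=0.3503;  θ1 = -0.7705+1.2942 ≈ 0.5237
φ2=120.0° → target in arm frame (0.0541, 0.0166)
  A=0.1559, B=-0.2440, C=(l²−L²−A²−y'²−z²)/(2L)=0.1960
  γ=atan2(-0.2440,0.1559)=-1.0023;  ψ=arccos(0.6769)=0.8273;  θ2=γ+ψ≈-0.1751
φ3=240.0° → target in arm frame (-0.0127, -0.0552)
  A=0.2227, B=-0.2440, C=(l²−L²−A²−y'²−z²)/(2L)=0.1258
  θ3 = atan2(B,A) + arccos(C/0.3304) = 0.3493

θ₁ = 0.5237, θ₂ = -0.1751, θ₃ = 0.3493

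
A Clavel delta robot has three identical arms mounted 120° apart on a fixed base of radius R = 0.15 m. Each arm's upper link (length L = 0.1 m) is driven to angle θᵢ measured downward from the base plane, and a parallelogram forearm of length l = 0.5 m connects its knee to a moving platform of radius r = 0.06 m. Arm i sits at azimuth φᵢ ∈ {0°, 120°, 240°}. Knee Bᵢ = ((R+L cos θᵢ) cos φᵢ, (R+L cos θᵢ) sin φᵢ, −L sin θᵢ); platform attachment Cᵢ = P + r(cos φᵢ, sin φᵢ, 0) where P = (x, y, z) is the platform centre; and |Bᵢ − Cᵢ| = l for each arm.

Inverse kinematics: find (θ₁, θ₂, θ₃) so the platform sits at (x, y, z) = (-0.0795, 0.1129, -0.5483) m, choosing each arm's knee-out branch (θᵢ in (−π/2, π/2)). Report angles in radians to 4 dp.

θ₁ = 1.3963, θ₂ = 0.5234, θ₃ = 1.3087

arm 1 (φ=0.0°): x'=-0.0795, y'=0.1129
  A=0.1695, B=-0.5483, C=(l²−L²−A²−y'²−z²)/(2L)=-0.5105
  θ1 = atan2(B,A) + arccos(C/0.5739) = 1.3963
arm 2 (φ=120.0°): x'=0.1375, y'=0.0124
  A cos θ + B sin θ = C:  -0.0475·cos θ + -0.5483·sin θ = -0.3152
  γ=atan2(-0.5483,-0.0475)=-1.6573;  ψ=arccos(-0.5728)=2.1807;  θ2=γ+ψ≈0.5234
φ3=240.0° → target in arm frame (-0.0580, -0.1253)
  e−x'=0.1480;  (l²−L²−(e−x')²−y'²−z²)/2L = -0.4912
  √(A²+B²)=0.5679;  θ3 = -1.3071+2.6158 ≈ 1.3087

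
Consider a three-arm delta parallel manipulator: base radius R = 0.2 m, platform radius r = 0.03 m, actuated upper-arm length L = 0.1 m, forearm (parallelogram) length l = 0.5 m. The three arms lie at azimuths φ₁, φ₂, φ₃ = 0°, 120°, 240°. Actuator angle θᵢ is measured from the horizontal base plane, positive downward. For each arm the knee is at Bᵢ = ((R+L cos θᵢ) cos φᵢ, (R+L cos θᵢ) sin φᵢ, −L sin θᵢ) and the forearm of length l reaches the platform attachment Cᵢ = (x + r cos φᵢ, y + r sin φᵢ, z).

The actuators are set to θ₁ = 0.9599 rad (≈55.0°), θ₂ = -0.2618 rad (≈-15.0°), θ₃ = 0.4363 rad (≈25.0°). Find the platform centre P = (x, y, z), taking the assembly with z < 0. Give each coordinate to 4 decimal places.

centre 1 = (0.2274·cos0.0°, 0.2274·sin0.0°, -0.0819) = (0.2274, 0.0000, -0.0819)
arm 2 at φ=120.0°: (R−r)+L cos θ2 = 0.2666;  centre 2 = (-0.1333, 0.2309, 0.0259)
arm 3 at φ=240.0°: (R−r)+L cos θ3 = 0.2606;  centre 3 = (-0.1303, -0.2257, -0.0423)
eliminate P² terms by subtracting sphere 1 from 2 and 3
[-0.7213 0.4618 0.2156]·P = 0.0133;  [-0.7154 -0.4514 0.0793]·P = 0.0113
det = 0.6559;  x = -0.0171+0.2042z,  y = 0.0021+-0.1479z
sphere 1 gives Az²+Bz+C=0 with A=1.0636, B=0.0633, C=-0.1835;  B²−4AC=0.7847;  roots -0.4462, 0.3867;  negative root z = -0.4462
x = -0.1083, y = 0.0681

(-0.1083, 0.0681, -0.4462)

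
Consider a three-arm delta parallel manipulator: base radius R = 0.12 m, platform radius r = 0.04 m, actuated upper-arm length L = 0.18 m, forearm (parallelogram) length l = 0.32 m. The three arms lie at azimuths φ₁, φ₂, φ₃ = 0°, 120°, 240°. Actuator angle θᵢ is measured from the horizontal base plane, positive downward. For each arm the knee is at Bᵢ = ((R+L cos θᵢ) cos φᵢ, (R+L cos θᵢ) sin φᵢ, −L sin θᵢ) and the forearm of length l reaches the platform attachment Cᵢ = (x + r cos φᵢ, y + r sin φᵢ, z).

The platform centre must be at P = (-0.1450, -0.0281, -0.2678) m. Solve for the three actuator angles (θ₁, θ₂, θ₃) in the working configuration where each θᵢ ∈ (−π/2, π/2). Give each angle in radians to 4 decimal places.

arm 1 (φ=0.0°): x'=-0.1450, y'=-0.0281
  e−x'=0.2250;  (l²−L²−(e−x')²−y'²−z²)/2L = -0.1476
  θ1 = atan2(B,A) + arccos(C/0.3498) = 1.1344
φ2=120.0° → target in arm frame (0.0482, 0.1396)
  A cos θ + B sin θ = C:  0.0318·cos θ + -0.2678·sin θ = -0.0617
  √(A²+B²)=0.2697;  θ2 = -1.4525+1.8018 ≈ 0.3493
arm 3 (φ=240.0°): x'=0.0968, y'=-0.1115
  A=-0.0168, B=-0.2678, C=(l²−L²−A²−y'²−z²)/(2L)=-0.0401
  θ3 = atan2(B,A) + arccos(C/0.2683) = 0.0872

θ₁ = 1.1344, θ₂ = 0.3493, θ₃ = 0.0872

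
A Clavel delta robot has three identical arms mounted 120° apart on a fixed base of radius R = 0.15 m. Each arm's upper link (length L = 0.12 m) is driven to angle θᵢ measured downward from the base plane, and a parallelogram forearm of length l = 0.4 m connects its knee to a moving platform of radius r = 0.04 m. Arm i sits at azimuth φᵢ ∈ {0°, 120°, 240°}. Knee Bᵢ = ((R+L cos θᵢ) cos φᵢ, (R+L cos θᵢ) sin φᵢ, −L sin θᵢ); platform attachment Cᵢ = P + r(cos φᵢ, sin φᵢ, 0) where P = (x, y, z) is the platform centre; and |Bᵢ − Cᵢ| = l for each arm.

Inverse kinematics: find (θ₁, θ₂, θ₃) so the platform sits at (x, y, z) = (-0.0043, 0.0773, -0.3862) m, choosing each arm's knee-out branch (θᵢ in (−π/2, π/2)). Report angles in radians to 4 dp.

θ₁ = 0.5236, θ₂ = 0.1747, θ₃ = 0.7856

φ1=0.0° → target in arm frame (-0.0043, 0.0773)
  A cos θ + B sin θ = C:  0.1143·cos θ + -0.3862·sin θ = -0.0941
  γ=atan2(-0.3862,0.1143)=-1.2830;  ψ=arccos(-0.2337)=1.8067;  θ1=γ+ψ≈0.5236
rotate P by −φ2: (0.0691, -0.0349, -0.3862)
  A cos θ + B sin θ = C:  0.0409·cos θ + -0.3862·sin θ = -0.0268
  θ2 = atan2(B,A) + arccos(C/0.3884) = 0.1747
arm 3 (φ=240.0°): x'=-0.0648, y'=-0.0424
  A=0.1748, B=-0.3862, C=(l²−L²−A²−y'²−z²)/(2L)=-0.1496
  √(A²+B²)=0.4239;  θ3 = -1.1458+1.9314 ≈ 0.7856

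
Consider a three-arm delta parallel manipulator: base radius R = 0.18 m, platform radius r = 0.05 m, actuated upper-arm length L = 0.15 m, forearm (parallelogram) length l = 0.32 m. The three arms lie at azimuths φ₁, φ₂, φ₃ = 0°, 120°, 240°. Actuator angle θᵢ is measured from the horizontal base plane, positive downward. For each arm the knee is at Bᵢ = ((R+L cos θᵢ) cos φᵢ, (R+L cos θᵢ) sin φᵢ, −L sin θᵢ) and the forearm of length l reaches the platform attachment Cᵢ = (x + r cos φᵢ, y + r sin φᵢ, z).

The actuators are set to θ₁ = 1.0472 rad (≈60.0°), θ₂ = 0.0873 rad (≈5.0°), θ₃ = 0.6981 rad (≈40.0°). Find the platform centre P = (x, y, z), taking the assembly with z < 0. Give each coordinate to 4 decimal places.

S1 = (0.2050·cos0.0°, 0.2050·sin0.0°, -0.1299) = (0.2050, 0.0000, -0.1299)
S2 = (0.2794·cos120.0°, 0.2794·sin120.0°, -0.0131) = (-0.1397, 0.2420, -0.0131)
φ3=240.0°: virtual centre (-0.1225, -0.2121, -0.0964), radius l
eliminate P² terms by subtracting sphere 1 from 2 and 3
[-0.6894 0.4840 0.2337]·P = 0.0194;  [-0.6549 -0.4242 0.0670]·P = 0.0104
Cramer: x(z) = -0.0217+0.2158z;  y(z) = 0.0091-0.1753z
sphere 1 gives Az²+Bz+C=0 with A=1.0773, B=0.1588, C=-0.0340;  B²−4AC=0.1719;  roots -0.2661, 0.1187;  negative root z = -0.2661
x = -0.0791, y = 0.0557

(-0.0791, 0.0557, -0.2661)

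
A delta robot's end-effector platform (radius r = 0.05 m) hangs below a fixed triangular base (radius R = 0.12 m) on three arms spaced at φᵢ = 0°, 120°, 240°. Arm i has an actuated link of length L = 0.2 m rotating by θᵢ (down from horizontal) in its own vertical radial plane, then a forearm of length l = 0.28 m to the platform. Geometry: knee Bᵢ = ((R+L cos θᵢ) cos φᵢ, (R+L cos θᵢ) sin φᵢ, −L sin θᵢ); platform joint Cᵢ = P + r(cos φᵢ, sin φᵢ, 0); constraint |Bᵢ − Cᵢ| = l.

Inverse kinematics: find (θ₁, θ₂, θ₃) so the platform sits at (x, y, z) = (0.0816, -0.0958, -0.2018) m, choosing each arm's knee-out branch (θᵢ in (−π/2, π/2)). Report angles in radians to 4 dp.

θ₁ = 0.0870, θ₂ = 1.1343, θ₃ = 0.3492

φ1=0.0° → target in arm frame (0.0816, -0.0958)
  A cos θ + B sin θ = C:  -0.0116·cos θ + -0.2018·sin θ = -0.0291
  √(A²+B²)=0.2021;  θ1 = -1.6282+1.7152 ≈ 0.0870
φ2=120.0° → target in arm frame (-0.1238, -0.0228)
  e−x'=0.1938;  (l²−L²−(e−x')²−y'²−z²)/2L = -0.1010
  γ=atan2(-0.2018,0.1938)=-0.8057;  ψ=arccos(-0.3609)=1.9400;  θ2=γ+ψ≈1.1343
arm 3 (φ=240.0°): x'=0.0422, y'=0.1186
  e−x'=0.0278;  (l²−L²−(e−x')²−y'²−z²)/2L = -0.0429
  γ=atan2(-0.2018,0.0278)=-1.4337;  ψ=arccos(-0.2105)=1.7829;  θ3=γ+ψ≈0.3492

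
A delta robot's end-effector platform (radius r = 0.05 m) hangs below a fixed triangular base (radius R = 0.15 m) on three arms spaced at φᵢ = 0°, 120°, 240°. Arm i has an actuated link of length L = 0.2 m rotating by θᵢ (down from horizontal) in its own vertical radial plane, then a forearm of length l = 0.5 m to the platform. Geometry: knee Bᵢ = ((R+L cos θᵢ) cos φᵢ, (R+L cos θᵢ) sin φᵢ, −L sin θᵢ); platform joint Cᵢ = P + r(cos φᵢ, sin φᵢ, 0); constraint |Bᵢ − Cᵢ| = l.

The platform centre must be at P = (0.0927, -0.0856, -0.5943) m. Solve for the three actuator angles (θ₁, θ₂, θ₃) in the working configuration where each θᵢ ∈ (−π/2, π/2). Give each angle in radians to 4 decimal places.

φ1=0.0° → target in arm frame (0.0927, -0.0856)
  A=0.0073, B=-0.5943, C=(l²−L²−A²−y'²−z²)/(2L)=-0.3764
  θ1 = atan2(B,A) + arccos(C/0.5943) = 0.6982
rotate P by −φ2: (-0.1205, -0.0375, -0.5943)
  A=0.2205, B=-0.5943, C=(l²−L²−A²−y'²−z²)/(2L)=-0.4830
  √(A²+B²)=0.6339;  θ2 = -1.2155+2.4372 ≈ 1.2217
φ3=240.0° → target in arm frame (0.0278, 0.1231)
  A cos θ + B sin θ = C:  0.0722·cos θ + -0.5943·sin θ = -0.4089
  √(A²+B²)=0.5987;  θ3 = -1.4499+2.3227 ≈ 0.8728

θ₁ = 0.6982, θ₂ = 1.2217, θ₃ = 0.8728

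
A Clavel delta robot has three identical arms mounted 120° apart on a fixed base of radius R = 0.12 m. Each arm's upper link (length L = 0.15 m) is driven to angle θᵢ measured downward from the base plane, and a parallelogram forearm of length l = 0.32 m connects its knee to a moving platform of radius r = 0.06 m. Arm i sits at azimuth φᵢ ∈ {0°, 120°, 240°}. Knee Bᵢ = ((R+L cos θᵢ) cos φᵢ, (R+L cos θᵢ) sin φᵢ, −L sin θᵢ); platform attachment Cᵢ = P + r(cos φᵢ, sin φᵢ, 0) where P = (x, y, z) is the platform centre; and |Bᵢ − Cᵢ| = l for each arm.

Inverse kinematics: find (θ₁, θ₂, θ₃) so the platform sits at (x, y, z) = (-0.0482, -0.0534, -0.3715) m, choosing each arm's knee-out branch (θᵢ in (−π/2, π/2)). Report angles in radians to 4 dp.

θ₁ = 0.9599, θ₂ = 0.8728, θ₃ = 0.5239

φ1=0.0° → target in arm frame (-0.0482, -0.0534)
  A=0.1082, B=-0.3715, C=(l²−L²−A²−y'²−z²)/(2L)=-0.2422
  γ=atan2(-0.3715,0.1082)=-1.2874;  ψ=arccos(-0.6260)=2.2473;  θ1=γ+ψ≈0.9599
arm 2 (φ=120.0°): x'=-0.0221, y'=0.0684
  e−x'=0.0821;  (l²−L²−(e−x')²−y'²−z²)/2L = -0.2318
  γ=atan2(-0.3715,0.0821)=-1.3532;  ψ=arccos(-0.6093)=2.2259;  θ2=γ+ψ≈0.8728
rotate P by −φ3: (0.0703, -0.0150, -0.3715)
  A cos θ + B sin θ = C:  -0.0103·cos θ + -0.3715·sin θ = -0.1948
  γ=atan2(-0.3715,-0.0103)=-1.5986;  ψ=arccos(-0.5242)=2.1226;  θ3=γ+ψ≈0.5239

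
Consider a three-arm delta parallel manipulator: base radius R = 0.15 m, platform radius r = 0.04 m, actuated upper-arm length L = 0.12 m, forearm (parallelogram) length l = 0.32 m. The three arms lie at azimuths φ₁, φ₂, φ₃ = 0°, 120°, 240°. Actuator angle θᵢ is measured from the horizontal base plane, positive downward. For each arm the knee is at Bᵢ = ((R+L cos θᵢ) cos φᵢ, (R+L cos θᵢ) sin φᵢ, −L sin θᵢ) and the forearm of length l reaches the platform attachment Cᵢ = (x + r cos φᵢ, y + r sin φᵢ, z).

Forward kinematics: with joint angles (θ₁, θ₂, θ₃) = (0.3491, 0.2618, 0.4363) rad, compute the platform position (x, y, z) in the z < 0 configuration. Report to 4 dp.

arm 1 at φ=0.0°: (R−r)+L cos θ1 = 0.2228;  S1 = (0.2228, 0.0000, -0.0410)
arm 2 at φ=120.0°: (R−r)+L cos θ2 = 0.2259;  S2 = (-0.1130, 0.1956, -0.0311)
S3 = (0.2188·cos240.0°, 0.2188·sin240.0°, -0.0507) = (-0.1094, -0.1895, -0.0507)
|S₂|²−|S₁|² = 0.0007;  |S₃|²−|S₁|² = -0.0009
[-0.6714 0.3913 0.0200]·P = 0.0007;  [-0.6643 -0.3789 -0.0193]·P = -0.0009
Cramer: x(z) = 0.0002+0.0000z;  y(z) = 0.0020-0.0510z
into |P−S₁|² = l²: 1.0026z² + 0.0819z + -0.0512 = 0;  Δ = 0.2119;  z = -0.2704 or 0.1887 → z<0 root = -0.2704
x = 0.0002, y = 0.0158

(0.0002, 0.0158, -0.2704)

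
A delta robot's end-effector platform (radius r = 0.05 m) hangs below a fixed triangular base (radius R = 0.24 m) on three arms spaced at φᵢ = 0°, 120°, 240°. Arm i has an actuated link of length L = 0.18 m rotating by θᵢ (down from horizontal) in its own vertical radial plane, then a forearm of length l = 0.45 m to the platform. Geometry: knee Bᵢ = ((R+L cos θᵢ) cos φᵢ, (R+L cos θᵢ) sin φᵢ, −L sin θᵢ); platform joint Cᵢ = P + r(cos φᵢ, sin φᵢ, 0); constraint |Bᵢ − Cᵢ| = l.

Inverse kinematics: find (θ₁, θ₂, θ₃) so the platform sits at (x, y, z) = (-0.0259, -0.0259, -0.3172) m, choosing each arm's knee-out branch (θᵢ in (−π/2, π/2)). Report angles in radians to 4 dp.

θ₁ = 0.4362, θ₂ = 0.3490, θ₃ = 0.0874

arm 1 (φ=0.0°): x'=-0.0259, y'=-0.0259
  A=0.2159, B=-0.3172, C=(l²−L²−A²−y'²−z²)/(2L)=0.0617
  θ1 = atan2(B,A) + arccos(C/0.3837) = 0.4362
rotate P by −φ2: (-0.0095, 0.0354, -0.3172)
  A cos θ + B sin θ = C:  0.1995·cos θ + -0.3172·sin θ = 0.0790
  θ2 = atan2(B,A) + arccos(C/0.3747) = 0.3490
φ3=240.0° → target in arm frame (0.0354, -0.0095)
  A cos θ + B sin θ = C:  0.1546·cos θ + -0.3172·sin θ = 0.1264
  γ=atan2(-0.3172,0.1546)=-1.1172;  ψ=arccos(0.3581)=1.2046;  θ3=γ+ψ≈0.0874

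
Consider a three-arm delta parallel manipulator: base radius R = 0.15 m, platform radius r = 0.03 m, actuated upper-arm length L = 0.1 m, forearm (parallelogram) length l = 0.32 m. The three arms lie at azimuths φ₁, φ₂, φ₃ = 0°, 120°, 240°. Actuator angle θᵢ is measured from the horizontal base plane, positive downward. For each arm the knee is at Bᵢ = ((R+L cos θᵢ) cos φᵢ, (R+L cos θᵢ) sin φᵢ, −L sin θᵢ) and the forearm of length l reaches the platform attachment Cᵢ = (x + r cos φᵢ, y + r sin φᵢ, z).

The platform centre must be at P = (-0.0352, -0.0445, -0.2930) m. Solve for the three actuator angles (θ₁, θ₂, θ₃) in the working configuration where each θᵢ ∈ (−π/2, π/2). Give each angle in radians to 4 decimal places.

θ₁ = 0.7858, θ₂ = 0.6984, θ₃ = 0.1745

arm 1 (φ=0.0°): x'=-0.0352, y'=-0.0445
  e−x'=0.1552;  (l²−L²−(e−x')²−y'²−z²)/2L = -0.0976
  θ1 = atan2(B,A) + arccos(C/0.3316) = 0.7858
rotate P by −φ2: (-0.0209, 0.0527, -0.2930)
  A cos θ + B sin θ = C:  0.1409·cos θ + -0.2930·sin θ = -0.0805
  √(A²+B²)=0.3251;  θ2 = -1.1224+1.8209 ≈ 0.6984
φ3=240.0° → target in arm frame (0.0561, -0.0082)
  A=0.0639, B=-0.2930, C=(l²−L²−A²−y'²−z²)/(2L)=0.0120
  √(A²+B²)=0.2999;  θ3 = -1.3562+1.5307 ≈ 0.1745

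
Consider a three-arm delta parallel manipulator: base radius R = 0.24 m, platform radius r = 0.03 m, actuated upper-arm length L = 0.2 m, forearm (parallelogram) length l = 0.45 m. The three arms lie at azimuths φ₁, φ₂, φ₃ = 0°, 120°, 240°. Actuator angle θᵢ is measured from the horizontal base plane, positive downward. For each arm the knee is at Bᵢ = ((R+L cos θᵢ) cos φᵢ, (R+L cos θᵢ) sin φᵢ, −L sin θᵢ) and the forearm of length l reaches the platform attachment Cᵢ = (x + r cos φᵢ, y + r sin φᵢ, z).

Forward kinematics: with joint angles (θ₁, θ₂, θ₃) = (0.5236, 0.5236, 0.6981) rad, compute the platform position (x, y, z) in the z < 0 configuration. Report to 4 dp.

(0.0129, 0.0224, -0.3547)

φ1=0.0°: virtual centre (0.3832, 0.0000, -0.1000), radius l
arm 2 at φ=120.0°: e+L cos θ2 = 0.3832;  centre 2 = (-0.1916, 0.3319, -0.1000)
arm 3 at φ=240.0°: e+L cos θ3 = 0.3632;  centre 3 = (-0.1816, -0.3146, -0.1286)
|centre ₂|²−|centre ₁|² = 0.0000;  |centre ₃|²−|centre ₁|² = -0.0084
[-1.1496 0.6637 0.0000]·P = 0.0000;  [-1.1296 -0.6291 -0.0571]·P = -0.0084
det = 1.4730;  x = 0.0038+-0.0257z,  y = 0.0066+-0.0446z
into |P−centre ₁|² = l²: 1.0026z² + 0.2189z + -0.0485 = 0;  Δ = 0.2424;  z = -0.3547 or 0.1364 → z<0 root = -0.3547
x = 0.0129, y = 0.0224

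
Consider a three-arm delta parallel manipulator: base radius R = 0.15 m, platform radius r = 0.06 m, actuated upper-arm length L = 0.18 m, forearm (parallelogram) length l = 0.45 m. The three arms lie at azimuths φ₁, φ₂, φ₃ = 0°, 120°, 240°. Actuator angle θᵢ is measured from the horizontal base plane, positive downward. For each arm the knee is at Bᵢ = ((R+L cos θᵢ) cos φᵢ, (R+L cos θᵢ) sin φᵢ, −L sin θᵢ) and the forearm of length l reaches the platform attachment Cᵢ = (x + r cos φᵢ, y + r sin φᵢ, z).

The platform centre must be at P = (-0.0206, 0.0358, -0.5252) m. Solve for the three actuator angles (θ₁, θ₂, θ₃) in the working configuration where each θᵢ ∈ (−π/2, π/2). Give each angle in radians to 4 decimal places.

θ₁ = 0.8727, θ₂ = 0.6981, θ₃ = 0.8730

φ1=0.0° → target in arm frame (-0.0206, 0.0358)
  A=0.1106, B=-0.5252, C=(l²−L²−A²−y'²−z²)/(2L)=-0.3312
  γ=atan2(-0.5252,0.1106)=-1.3632;  ψ=arccos(-0.6172)=2.2359;  θ1=γ+ψ≈0.8727
φ2=120.0° → target in arm frame (0.0413, -0.0001)
  A cos θ + B sin θ = C:  0.0487·cos θ + -0.5252·sin θ = -0.3003
  γ=atan2(-0.5252,0.0487)=-1.4783;  ψ=arccos(-0.5693)=2.1765;  θ2=γ+ψ≈0.6981
rotate P by −φ3: (-0.0207, -0.0357, -0.5252)
  A cos θ + B sin θ = C:  0.1107·cos θ + -0.5252·sin θ = -0.3313
  √(A²+B²)=0.5367;  θ3 = -1.3631+2.2360 ≈ 0.8730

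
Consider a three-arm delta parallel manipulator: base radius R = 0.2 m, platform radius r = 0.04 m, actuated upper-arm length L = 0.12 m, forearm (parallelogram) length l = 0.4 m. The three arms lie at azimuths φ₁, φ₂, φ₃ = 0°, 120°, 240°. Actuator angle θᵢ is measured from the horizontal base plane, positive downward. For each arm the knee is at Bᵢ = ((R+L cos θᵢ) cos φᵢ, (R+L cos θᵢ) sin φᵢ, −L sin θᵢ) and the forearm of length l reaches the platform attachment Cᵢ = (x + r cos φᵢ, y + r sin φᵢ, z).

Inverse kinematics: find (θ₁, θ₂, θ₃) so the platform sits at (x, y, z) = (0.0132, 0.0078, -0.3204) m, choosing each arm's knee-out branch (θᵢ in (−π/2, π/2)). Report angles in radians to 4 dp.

θ₁ = 0.1747, θ₂ = 0.2617, θ₃ = 0.3486

rotate P by −φ1: (0.0132, 0.0078, -0.3204)
  A cos θ + B sin θ = C:  0.1468·cos θ + -0.3204·sin θ = 0.0889
  γ=atan2(-0.3204,0.1468)=-1.1412;  ψ=arccos(0.2522)=1.3158;  θ1=γ+ψ≈0.1747
φ2=120.0° → target in arm frame (0.0002, -0.0153)
  A=0.1598, B=-0.3204, C=(l²−L²−A²−y'²−z²)/(2L)=0.0715
  √(A²+B²)=0.3581;  θ2 = -1.1080+1.3698 ≈ 0.2617
arm 3 (φ=240.0°): x'=-0.0134, y'=0.0075
  A cos θ + B sin θ = C:  0.1734·cos θ + -0.3204·sin θ = 0.0535
  √(A²+B²)=0.3643;  θ3 = -1.0748+1.4235 ≈ 0.3486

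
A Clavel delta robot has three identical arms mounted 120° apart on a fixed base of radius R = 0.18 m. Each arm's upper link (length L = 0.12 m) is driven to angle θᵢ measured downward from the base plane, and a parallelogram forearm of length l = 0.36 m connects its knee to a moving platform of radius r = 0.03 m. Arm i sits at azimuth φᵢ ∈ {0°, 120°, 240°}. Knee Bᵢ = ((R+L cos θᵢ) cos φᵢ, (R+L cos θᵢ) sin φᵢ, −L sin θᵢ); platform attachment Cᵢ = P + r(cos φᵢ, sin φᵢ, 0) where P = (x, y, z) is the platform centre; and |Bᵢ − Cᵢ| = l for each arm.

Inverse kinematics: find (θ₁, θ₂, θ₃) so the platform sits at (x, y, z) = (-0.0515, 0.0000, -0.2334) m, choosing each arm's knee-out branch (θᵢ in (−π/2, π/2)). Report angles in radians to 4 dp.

arm 1 (φ=0.0°): x'=-0.0515, y'=0.0000
  A=0.2015, B=-0.2334, C=(l²−L²−A²−y'²−z²)/(2L)=0.0838
  θ1 = atan2(B,A) + arccos(C/0.3083) = 0.4368
arm 2 (φ=120.0°): x'=0.0257, y'=0.0446
  A=0.1242, B=-0.2334, C=(l²−L²−A²−y'²−z²)/(2L)=0.1804
  θ2 = atan2(B,A) + arccos(C/0.2644) = -0.2617
rotate P by −φ3: (0.0258, -0.0446, -0.2334)
  e−x'=0.1242;  (l²−L²−(e−x')²−y'²−z²)/2L = 0.1804
  γ=atan2(-0.2334,0.1242)=-1.0816;  ψ=arccos(0.6823)=0.8199;  θ3=γ+ψ≈-0.2617

θ₁ = 0.4368, θ₂ = -0.2617, θ₃ = -0.2617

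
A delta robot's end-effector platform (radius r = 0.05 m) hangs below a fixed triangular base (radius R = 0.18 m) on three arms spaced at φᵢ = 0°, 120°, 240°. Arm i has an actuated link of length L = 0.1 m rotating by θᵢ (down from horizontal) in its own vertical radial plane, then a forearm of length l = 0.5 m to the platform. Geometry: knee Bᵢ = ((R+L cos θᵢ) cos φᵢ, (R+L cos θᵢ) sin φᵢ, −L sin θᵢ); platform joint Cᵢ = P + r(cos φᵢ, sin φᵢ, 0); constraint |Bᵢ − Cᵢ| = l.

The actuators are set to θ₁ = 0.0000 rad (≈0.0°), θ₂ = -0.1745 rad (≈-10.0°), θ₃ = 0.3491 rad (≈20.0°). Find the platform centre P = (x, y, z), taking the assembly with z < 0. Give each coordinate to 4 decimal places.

φ1=0.0°: virtual centre (0.2300, 0.0000, 0.0000), radius l
S2 = (0.2285·cos120.0°, 0.2285·sin120.0°, 0.0174) = (-0.1142, 0.1979, 0.0174)
arm 3 at φ=240.0°: (R−r)+L cos θ3 = 0.2240;  S3 = (-0.1120, -0.1940, -0.0342)
subtract pairs → two planes through P
linear system: -0.6885x+0.3957y = -0.0004−0.0347z; -0.6840x+-0.3879y = -0.0016−-0.0684z
Cramer: x(z) = 0.0014-0.0253z;  y(z) = 0.0015-0.1317z
quadratic in z: (1.0180)z²+(0.0112)z+(-0.1978)=0, √Δ=0.8974 → z ∈ {-0.4463, 0.4353}; z = -0.4463 (taking z<0)
x = 0.0127, y = 0.0603

(0.0127, 0.0603, -0.4463)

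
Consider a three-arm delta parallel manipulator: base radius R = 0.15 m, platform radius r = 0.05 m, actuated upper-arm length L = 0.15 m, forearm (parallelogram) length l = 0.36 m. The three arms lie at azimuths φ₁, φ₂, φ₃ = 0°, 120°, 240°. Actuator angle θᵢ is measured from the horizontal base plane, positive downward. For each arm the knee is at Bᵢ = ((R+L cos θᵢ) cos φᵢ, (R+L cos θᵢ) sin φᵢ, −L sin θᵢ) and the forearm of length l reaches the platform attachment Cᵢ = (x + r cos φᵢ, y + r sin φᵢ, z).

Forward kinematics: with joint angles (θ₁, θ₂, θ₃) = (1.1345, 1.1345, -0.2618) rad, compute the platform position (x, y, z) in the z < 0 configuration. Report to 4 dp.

(-0.0975, -0.1689, -0.3177)

S1 = (0.1634·cos0.0°, 0.1634·sin0.0°, -0.1359) = (0.1634, 0.0000, -0.1359)
arm 2 at φ=120.0°: e+L cos θ2 = 0.1634;  S2 = (-0.0817, 0.1415, -0.1359)
arm 3 at φ=240.0°: e+L cos θ3 = 0.2449;  S3 = (-0.1224, -0.2121, 0.0388)
|S₂|²−|S₁|² = 0.0000;  |S₃|²−|S₁|² = 0.0163
plane₁₂: -0.4902x+0.2830y+0.0000z = 0.0000
det = 0.3697;  x = -0.0125+0.2676z,  y = -0.0216+0.4635z
into |P−S₁|² = l²: 1.2864z² + 0.1577z + -0.0797 = 0;  Δ = 0.4351;  z = -0.3177 or 0.1951 → z<0 root = -0.3177
x = -0.0975, y = -0.1689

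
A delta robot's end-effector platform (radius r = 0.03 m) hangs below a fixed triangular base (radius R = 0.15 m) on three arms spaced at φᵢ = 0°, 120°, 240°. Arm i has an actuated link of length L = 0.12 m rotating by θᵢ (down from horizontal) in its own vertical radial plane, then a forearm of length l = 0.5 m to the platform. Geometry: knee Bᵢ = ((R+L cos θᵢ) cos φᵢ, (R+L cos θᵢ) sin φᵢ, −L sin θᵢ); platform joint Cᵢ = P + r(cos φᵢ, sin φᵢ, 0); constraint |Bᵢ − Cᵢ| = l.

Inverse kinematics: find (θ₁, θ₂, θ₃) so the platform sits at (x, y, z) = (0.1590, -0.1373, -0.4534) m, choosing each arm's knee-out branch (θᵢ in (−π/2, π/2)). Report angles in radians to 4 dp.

rotate P by −φ1: (0.1590, -0.1373, -0.4534)
  e−x'=-0.0390;  (l²−L²−(e−x')²−y'²−z²)/2L = 0.0402
  θ1 = atan2(B,A) + arccos(C/0.4551) = -0.1743
rotate P by −φ2: (-0.1984, -0.0690, -0.4534)
  e−x'=0.3184;  (l²−L²−(e−x')²−y'²−z²)/2L = -0.3172
  √(A²+B²)=0.5540;  θ2 = -0.9586+2.1803 ≈ 1.2218
φ3=240.0° → target in arm frame (0.0394, 0.2063)
  A=0.0806, B=-0.4534, C=(l²−L²−A²−y'²−z²)/(2L)=-0.0794
  γ=atan2(-0.4534,0.0806)=-1.3949;  ψ=arccos(-0.1723)=1.7440;  θ3=γ+ψ≈0.3491

θ₁ = -0.1743, θ₂ = 1.2218, θ₃ = 0.3491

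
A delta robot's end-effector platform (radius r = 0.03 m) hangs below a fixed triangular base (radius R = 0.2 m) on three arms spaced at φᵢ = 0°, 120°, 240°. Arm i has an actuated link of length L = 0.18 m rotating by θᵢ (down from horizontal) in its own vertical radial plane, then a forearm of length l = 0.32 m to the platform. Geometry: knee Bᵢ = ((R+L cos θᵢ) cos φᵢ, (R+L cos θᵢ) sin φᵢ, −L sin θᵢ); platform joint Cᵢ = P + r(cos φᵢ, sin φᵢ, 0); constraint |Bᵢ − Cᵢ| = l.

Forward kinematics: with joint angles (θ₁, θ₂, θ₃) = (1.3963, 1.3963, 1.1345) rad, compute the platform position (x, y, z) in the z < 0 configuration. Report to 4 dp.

(-0.0193, -0.0334, -0.4067)

arm 1 at φ=0.0°: e+L cos θ1 = 0.2013;  centre 1 = (0.2013, 0.0000, -0.1773)
arm 2 at φ=120.0°: e+L cos θ2 = 0.2013;  centre 2 = (-0.1006, 0.1743, -0.1773)
φ3=240.0°: virtual centre (-0.1230, -0.2131, -0.1631), radius l
|centre ₂|²−|centre ₁|² = 0.0000;  |centre ₃|²−|centre ₁|² = 0.0152
[-0.6038 0.3486 0.0000]·P = 0.0000;  [-0.6486 -0.4262 0.0283]·P = 0.0152
Cramer: x(z) = -0.0110+0.0204z;  y(z) = -0.0190+0.0353z
quadratic in z: (1.0017)z²+(0.3445)z+(-0.0256)=0, √Δ=0.4703 → z ∈ {-0.4067, 0.0628}; z = -0.4067 (taking z<0)
x = -0.0193, y = -0.0334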